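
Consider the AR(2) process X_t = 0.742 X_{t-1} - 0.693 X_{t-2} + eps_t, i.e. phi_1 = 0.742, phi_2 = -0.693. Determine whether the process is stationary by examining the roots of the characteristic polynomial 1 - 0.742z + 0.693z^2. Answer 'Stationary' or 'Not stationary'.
\text{Stationary}

The AR(p) characteristic polynomial is P(z) = 1 - 0.742z + 0.693z^2.
Stationarity requires all roots to lie outside the unit circle, i.e. |z| > 1 for every root.
Set 1 + (-0.742) z + (0.693) z^2 = 0, i.e. a z^2 + b z + c = 0 with a = 0.693, b = -0.742, c = 1.
Discriminant D = b^2 - 4ac = (-0.742)^2 - 4*(0.693)*1 = 0.550564 - (2.772) = -2.221436.
D < 0, so the roots are the complex-conjugate pair z = (-b +/- i sqrt(-D)) / (2a) = 0.5354 +/- 1.0754i.
For a conjugate pair |z|^2 = z * conj(z) = (product of roots) = c/a = 1/(0.693) = 1.443001, so |z| = sqrt(1.443001) = 1.2012 for both roots.
Moduli of all roots: 1.2012, 1.2012.
All moduli strictly greater than 1? Yes.
Verdict: Stationary.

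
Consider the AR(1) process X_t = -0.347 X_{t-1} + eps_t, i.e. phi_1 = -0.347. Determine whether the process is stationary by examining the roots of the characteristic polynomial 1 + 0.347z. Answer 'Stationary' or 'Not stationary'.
\text{Stationary}

The AR(p) characteristic polynomial is P(z) = 1 + 0.347z.
Stationarity requires all roots to lie outside the unit circle, i.e. |z| > 1 for every root.
This is linear in z: 1 + (0.347) z = 0  =>  z = -1/(0.347) = -2.881844,  |z| = 2.881844.
Moduli of all roots: 2.8818.
All moduli strictly greater than 1? Yes.
Verdict: Stationary.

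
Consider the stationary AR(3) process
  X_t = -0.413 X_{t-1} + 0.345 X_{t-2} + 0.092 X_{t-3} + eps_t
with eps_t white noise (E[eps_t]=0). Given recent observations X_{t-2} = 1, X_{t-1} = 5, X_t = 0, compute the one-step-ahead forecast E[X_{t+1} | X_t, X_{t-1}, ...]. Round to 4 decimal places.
E[X_{t+1} \mid \mathcal F_t] = 1.8170

For an AR(p) model X_t = c + sum_i phi_i X_{t-i} + eps_t, the
one-step-ahead conditional mean is
  E[X_{t+1} | X_t, ...] = c + sum_i phi_i X_{t+1-i}.
Substitute known values:
  E[X_{t+1} | ...] = (-0.413) * (0) + (0.345) * (5) + (0.092) * (1)
                   = 1.8170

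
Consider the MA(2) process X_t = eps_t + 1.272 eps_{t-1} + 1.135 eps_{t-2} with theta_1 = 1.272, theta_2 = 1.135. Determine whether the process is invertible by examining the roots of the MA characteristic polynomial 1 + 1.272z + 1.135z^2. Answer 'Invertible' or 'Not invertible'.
\text{Not invertible}

The MA(q) characteristic polynomial is P(z) = 1 + 1.272z + 1.135z^2.
Invertibility requires all roots to lie outside the unit circle, i.e. |z| > 1 for every root.
Set 1 + (1.272) z + (1.135) z^2 = 0, i.e. a z^2 + b z + c = 0 with a = 1.135, b = 1.272, c = 1.
Discriminant D = b^2 - 4ac = (1.272)^2 - 4*(1.135)*1 = 1.617984 - (4.54) = -2.922016.
D < 0, so the roots are the complex-conjugate pair z = (-b +/- i sqrt(-D)) / (2a) = -0.5604 +/- 0.753i.
For a conjugate pair |z|^2 = z * conj(z) = (product of roots) = c/a = 1/(1.135) = 0.881057, so |z| = sqrt(0.881057) = 0.9386 for both roots.
Moduli of all roots: 0.9386, 0.9386.
All moduli strictly greater than 1? No.
Verdict: Not invertible.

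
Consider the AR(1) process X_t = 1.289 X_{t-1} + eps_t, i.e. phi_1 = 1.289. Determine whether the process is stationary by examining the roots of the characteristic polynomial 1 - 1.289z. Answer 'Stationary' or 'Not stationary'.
\text{Not stationary}

The AR(p) characteristic polynomial is P(z) = 1 - 1.289z.
Stationarity requires all roots to lie outside the unit circle, i.e. |z| > 1 for every root.
This is linear in z: 1 + (-1.289) z = 0  =>  z = -1/(-1.289) = 0.775795,  |z| = 0.775795.
Moduli of all roots: 0.7758.
All moduli strictly greater than 1? No.
Verdict: Not stationary.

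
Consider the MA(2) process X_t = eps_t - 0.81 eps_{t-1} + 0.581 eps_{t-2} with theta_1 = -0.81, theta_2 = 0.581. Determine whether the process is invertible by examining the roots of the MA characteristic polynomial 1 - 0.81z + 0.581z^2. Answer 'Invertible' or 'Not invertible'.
\text{Invertible}

The MA(q) characteristic polynomial is P(z) = 1 - 0.81z + 0.581z^2.
Invertibility requires all roots to lie outside the unit circle, i.e. |z| > 1 for every root.
Set 1 + (-0.81) z + (0.581) z^2 = 0, i.e. a z^2 + b z + c = 0 with a = 0.581, b = -0.81, c = 1.
Discriminant D = b^2 - 4ac = (-0.81)^2 - 4*(0.581)*1 = 0.6561 - (2.324) = -1.6679.
D < 0, so the roots are the complex-conjugate pair z = (-b +/- i sqrt(-D)) / (2a) = 0.6971 +/- 1.1114i.
For a conjugate pair |z|^2 = z * conj(z) = (product of roots) = c/a = 1/(0.581) = 1.72117, so |z| = sqrt(1.72117) = 1.3119 for both roots.
Moduli of all roots: 1.3119, 1.3119.
All moduli strictly greater than 1? Yes.
Verdict: Invertible.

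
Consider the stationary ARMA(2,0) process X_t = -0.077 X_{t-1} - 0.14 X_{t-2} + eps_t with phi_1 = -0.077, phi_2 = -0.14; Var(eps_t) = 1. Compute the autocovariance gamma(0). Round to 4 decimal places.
\gamma(0) = 1.0247

Multiply the model equation by X_{t-k} and take expectations. With theta_0 = psi_0 = 1 and psi_j the MA(infinity) weights, this gives
  gamma(k) - sum_i phi_i gamma(k-i) = c_k,
  c_k = sigma^2 * sum_{j=k..q} theta_j psi_{j-k}   (c_k = 0 for k > q),
using gamma(-m) = gamma(m).
Pure AR (q = 0): c_0 = sigma^2 = 1, c_k = 0 for k >= 1.
Equations for k = 0, 1, 2 (AR order 2, c_2 = 0):
  (E0) gamma(0) = phi_1 gamma(1) + phi_2 gamma(2) + c_0
  (E1) gamma(1) = phi_1 gamma(0) + phi_2 gamma(1) + c_1
  (E2) gamma(2) = phi_1 gamma(1) + phi_2 gamma(0)
From (E1): gamma(1) = A gamma(0) + B with
  A = phi_1 / (1 - phi_2) = -0.077 / 1.14 = -0.067544,   B = c_1 / (1 - phi_2) = 0 / 1.14 = 0.
Insert (E2) into (E0): gamma(0) (1 - phi_2^2) = phi_1 (1 + phi_2) gamma(1) + c_0.
  phi_1 (1 + phi_2) = (-0.077)(0.86) = -0.06622,   1 - phi_2^2 = 0.9804.
Replace gamma(1) by A gamma(0) + B and collect gamma(0):
  gamma(0) [0.9804 - (-0.06622)(-0.067544)] = c_0 = 1
  gamma(0) * 0.975927 = 1
  gamma(0) = 1 / 0.975927 = 1.024667.
Therefore gamma(0) = 1.0247 (to 4 decimal places).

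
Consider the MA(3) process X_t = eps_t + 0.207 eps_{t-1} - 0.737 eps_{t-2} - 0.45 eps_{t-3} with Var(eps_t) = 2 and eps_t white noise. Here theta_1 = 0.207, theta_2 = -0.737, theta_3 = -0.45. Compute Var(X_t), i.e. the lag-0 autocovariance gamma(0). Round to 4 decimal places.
\gamma(0) = 3.5770

For an MA(q) process X_t = eps_t + sum_i theta_i eps_{t-i} with
Var(eps_t) = sigma^2, the variance is
  gamma(0) = sigma^2 * (1 + sum_i theta_i^2).
  sum_i theta_i^2 = (0.207)^2 + (-0.737)^2 + (-0.45)^2 = 0.042849 + 0.543169 + 0.2025 = 0.788518.
  gamma(0) = 2 * (1 + 0.788518) = 2 * 1.788518 = 3.577036, which rounds to 3.5770.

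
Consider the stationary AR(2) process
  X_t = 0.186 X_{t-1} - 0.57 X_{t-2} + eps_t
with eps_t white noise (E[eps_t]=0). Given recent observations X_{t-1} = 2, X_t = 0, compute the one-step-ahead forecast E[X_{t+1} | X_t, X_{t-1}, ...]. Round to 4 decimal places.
E[X_{t+1} \mid \mathcal F_t] = -1.1400

For an AR(p) model X_t = c + sum_i phi_i X_{t-i} + eps_t, the
one-step-ahead conditional mean is
  E[X_{t+1} | X_t, ...] = c + sum_i phi_i X_{t+1-i}.
Substitute known values:
  E[X_{t+1} | ...] = (0.186) * (0) + (-0.57) * (2)
                   = -1.1400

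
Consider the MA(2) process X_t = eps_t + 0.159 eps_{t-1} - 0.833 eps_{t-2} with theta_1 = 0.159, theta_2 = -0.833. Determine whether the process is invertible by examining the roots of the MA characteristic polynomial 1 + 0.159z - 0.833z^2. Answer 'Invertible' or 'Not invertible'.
\text{Invertible}

The MA(q) characteristic polynomial is P(z) = 1 + 0.159z - 0.833z^2.
Invertibility requires all roots to lie outside the unit circle, i.e. |z| > 1 for every root.
Set 1 + (0.159) z + (-0.833) z^2 = 0, i.e. a z^2 + b z + c = 0 with a = -0.833, b = 0.159, c = 1.
Discriminant D = b^2 - 4ac = (0.159)^2 - 4*(-0.833)*1 = 0.025281 - (-3.332) = 3.357281.
D >= 0, so the roots are real: z = (-b +/- sqrt(D)) / (2a) = (-0.159 +/- 1.832288) / (-1.666).
  z_1 = (-0.159 + 1.832288) / (-1.666) = -1.0044,   |z_1| = 1.0044.
  z_2 = (-0.159 - 1.832288) / (-1.666) = 1.1953,   |z_2| = 1.1953.
Moduli of all roots: 1.0044, 1.1953.
All moduli strictly greater than 1? Yes.
Verdict: Invertible.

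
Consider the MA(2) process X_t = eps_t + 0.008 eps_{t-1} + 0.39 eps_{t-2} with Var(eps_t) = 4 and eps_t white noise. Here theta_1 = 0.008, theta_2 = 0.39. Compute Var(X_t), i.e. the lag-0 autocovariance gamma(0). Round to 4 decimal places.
\gamma(0) = 4.6087

For an MA(q) process X_t = eps_t + sum_i theta_i eps_{t-i} with
Var(eps_t) = sigma^2, the variance is
  gamma(0) = sigma^2 * (1 + sum_i theta_i^2).
  sum_i theta_i^2 = (0.008)^2 + (0.39)^2 = 0.000064 + 0.1521 = 0.152164.
  gamma(0) = 4 * (1 + 0.152164) = 4 * 1.152164 = 4.608656, which rounds to 4.6087.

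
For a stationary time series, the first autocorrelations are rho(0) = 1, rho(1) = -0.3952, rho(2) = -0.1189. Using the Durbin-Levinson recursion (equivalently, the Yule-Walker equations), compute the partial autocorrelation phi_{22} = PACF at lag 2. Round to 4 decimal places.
\phi_{22} = -0.3260

The PACF at lag k is phi_{kk}, the last component of the solution
to the Yule-Walker system G_k phi = r_k where
  (G_k)_{ij} = rho(|i - j|), (r_k)_i = rho(i), i,j = 1..k.
Equivalently, Durbin-Levinson gives phi_{kk} iteratively:
  phi_{11} = rho(1)
  phi_{kk} = [rho(k) - sum_{j=1..k-1} phi_{k-1,j} rho(k-j)]
            / [1 - sum_{j=1..k-1} phi_{k-1,j} rho(j)],
  phi_{k,j} = phi_{k-1,j} - phi_{kk} phi_{k-1,k-j},  j = 1..k-1.
Step k = 1:
  phi_11 = rho(1) = -0.3952.
Step k = 2:
  phi_22 = [rho(2) - phi_11 rho(1)] / [1 - phi_11 rho(1)] = [-0.1189 - (-0.3952)(-0.3952)] / [1 - (-0.3952)(-0.3952)]
         = -0.27508304 / 0.84381696 = -0.326.
Therefore phi_{22} = -0.3260.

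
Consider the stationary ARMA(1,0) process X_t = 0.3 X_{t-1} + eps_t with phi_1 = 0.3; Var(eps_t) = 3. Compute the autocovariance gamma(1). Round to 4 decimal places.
\gamma(1) = 0.9890

Multiply the model equation by X_{t-k} and take expectations. With theta_0 = psi_0 = 1 and psi_j the MA(infinity) weights, this gives
  gamma(k) - sum_i phi_i gamma(k-i) = c_k,
  c_k = sigma^2 * sum_{j=k..q} theta_j psi_{j-k}   (c_k = 0 for k > q),
using gamma(-m) = gamma(m).
Pure AR (q = 0): c_0 = sigma^2 = 3, c_k = 0 for k >= 1.
Equations for k = 0 and k = 1 (AR order 1):
  gamma(0) = phi_1 gamma(1) + c_0
  gamma(1) = phi_1 gamma(0) + c_1
Substituting the second into the first: gamma(0) (1 - phi_1^2) = c_0 + phi_1 c_1, so
  gamma(0) = c_0 / (1 - phi_1^2) = 3 / (1 - (0.3)^2) = 3 / 0.91 = 3.296703.
  gamma(1) = phi_1 gamma(0) = (0.3)(3.296703) = 0.989011.
Therefore gamma(1) = 0.9890 (to 4 decimal places).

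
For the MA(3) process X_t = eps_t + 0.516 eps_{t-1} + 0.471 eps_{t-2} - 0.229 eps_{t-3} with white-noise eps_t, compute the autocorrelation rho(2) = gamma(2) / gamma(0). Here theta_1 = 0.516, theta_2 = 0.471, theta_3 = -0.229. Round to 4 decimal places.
\rho(2) = 0.2290

For an MA(q) process with theta_0 = 1, the autocovariance is
  gamma(k) = sigma^2 * sum_{i=0..q-k} theta_i * theta_{i+k},
and rho(k) = gamma(k) / gamma(0). Sigma^2 cancels.
  numerator   = (1)*(0.471) + (0.516)*(-0.229) = 0.352836.
  denominator = (1)^2 + (0.516)^2 + (0.471)^2 + (-0.229)^2 = 1.540538.
  rho(2) = 0.352836 / 1.540538 = 0.2290.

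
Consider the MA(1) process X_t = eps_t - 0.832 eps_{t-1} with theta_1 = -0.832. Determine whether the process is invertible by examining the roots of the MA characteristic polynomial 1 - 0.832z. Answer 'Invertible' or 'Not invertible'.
\text{Invertible}

The MA(q) characteristic polynomial is P(z) = 1 - 0.832z.
Invertibility requires all roots to lie outside the unit circle, i.e. |z| > 1 for every root.
This is linear in z: 1 + (-0.832) z = 0  =>  z = -1/(-0.832) = 1.201923,  |z| = 1.201923.
Moduli of all roots: 1.2019.
All moduli strictly greater than 1? Yes.
Verdict: Invertible.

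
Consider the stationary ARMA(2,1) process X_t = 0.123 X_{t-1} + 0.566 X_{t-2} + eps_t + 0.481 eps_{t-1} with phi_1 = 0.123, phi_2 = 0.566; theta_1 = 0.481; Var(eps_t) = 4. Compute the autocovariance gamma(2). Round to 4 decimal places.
\gamma(2) = 6.3284

Multiply the model equation by X_{t-k} and take expectations. With theta_0 = psi_0 = 1 and psi_j the MA(infinity) weights, this gives
  gamma(k) - sum_i phi_i gamma(k-i) = c_k,
  c_k = sigma^2 * sum_{j=k..q} theta_j psi_{j-k}   (c_k = 0 for k > q),
using gamma(-m) = gamma(m).
psi-weights needed (psi_j = theta_j + sum_i phi_i psi_{j-i}):
  psi_1 = theta_1 + phi_1 = 0.481 + (0.123) = 0.604
Right-hand sides:
  c_0 = sigma^2 (1 + theta_1 psi_1) = 4 * (1 + (0.481)(0.604)) = 4 * 1.290524 = 5.162096
  c_1 = sigma^2 theta_1 = 4 * (0.481) = 1.924
  c_2 = 0
Equations for k = 0, 1, 2 (AR order 2, c_2 = 0):
  (E0) gamma(0) = phi_1 gamma(1) + phi_2 gamma(2) + c_0
  (E1) gamma(1) = phi_1 gamma(0) + phi_2 gamma(1) + c_1
  (E2) gamma(2) = phi_1 gamma(1) + phi_2 gamma(0)
From (E1): gamma(1) = A gamma(0) + B with
  A = phi_1 / (1 - phi_2) = 0.123 / 0.434 = 0.28341,   B = c_1 / (1 - phi_2) = 1.924 / 0.434 = 4.43318.
Insert (E2) into (E0): gamma(0) (1 - phi_2^2) = phi_1 (1 + phi_2) gamma(1) + c_0.
  phi_1 (1 + phi_2) = (0.123)(1.566) = 0.192618,   1 - phi_2^2 = 0.679644.
Replace gamma(1) by A gamma(0) + B and collect gamma(0):
  gamma(0) [0.679644 - (0.192618)(0.28341)] = (0.192618)(4.43318) + 5.162096
  gamma(0) * 0.625054 = 6.016006
  gamma(0) = 6.016006 / 0.625054 = 9.624777.
  gamma(1) = A gamma(0) + B = (0.28341)(9.624777) + (4.43318) = 7.160939.
  gamma(2) = phi_1 gamma(1) + phi_2 gamma(0) = (0.123)(7.160939) + (0.566)(9.624777) = 6.328419.
Therefore gamma(2) = 6.3284 (to 4 decimal places).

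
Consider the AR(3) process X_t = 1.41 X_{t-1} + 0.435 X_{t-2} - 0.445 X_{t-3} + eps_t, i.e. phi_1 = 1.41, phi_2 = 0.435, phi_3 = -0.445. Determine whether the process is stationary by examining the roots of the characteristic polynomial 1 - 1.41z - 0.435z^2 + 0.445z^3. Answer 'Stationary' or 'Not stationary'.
\text{Not stationary}

The AR(p) characteristic polynomial is P(z) = 1 - 1.41z - 0.435z^2 + 0.445z^3.
Stationarity requires all roots to lie outside the unit circle, i.e. |z| > 1 for every root.
Degree 3: look for a simple real root z0 first, then factor out (1 - z/z0) and solve the remaining quadratic.
Testing z0 = 2: P(2) = 1 + (-1.41)(2) + (-0.435)(2)^2 + (0.445)(2)^3
  = 1 + (-2.82) + (-1.74) + (3.56) = 0.  So z_0 = 2 is a root, |z_0| = 2.
Divide out the factor (1 - 0.5 z) = (1 - z/z0) (since 1/z0 = 0.5):
  P(z) = (1 - 0.5 z)(1 + (-0.91) z + (-0.89) z^2)
  [check: z-coef -0.91 - (0.5) = -1.41; z^2-coef -0.89 - (0.5)(-0.91) = -0.435; z^3-coef -(0.5)(-0.89) = 0.445.]
Remaining roots from the quadratic factor 1 + (-0.91) z + (-0.89) z^2:
  Set 1 + (-0.91) z + (-0.89) z^2 = 0, i.e. a z^2 + b z + c = 0 with a = -0.89, b = -0.91, c = 1.
  Discriminant D = b^2 - 4ac = (-0.91)^2 - 4*(-0.89)*1 = 0.8281 - (-3.56) = 4.3881.
  D >= 0, so the roots are real: z = (-b +/- sqrt(D)) / (2a) = (0.91 +/- 2.094779) / (-1.78).
    z_1 = (0.91 + 2.094779) / (-1.78) = -1.6881,   |z_1| = 1.6881.
    z_2 = (0.91 - 2.094779) / (-1.78) = 0.6656,   |z_2| = 0.6656.
Moduli of all roots: 2.0000, 1.6881, 0.6656.
All moduli strictly greater than 1? No.
Verdict: Not stationary.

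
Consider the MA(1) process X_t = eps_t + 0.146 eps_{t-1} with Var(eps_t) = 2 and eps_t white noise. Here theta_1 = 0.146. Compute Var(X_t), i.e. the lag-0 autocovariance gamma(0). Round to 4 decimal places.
\gamma(0) = 2.0426

For an MA(q) process X_t = eps_t + sum_i theta_i eps_{t-i} with
Var(eps_t) = sigma^2, the variance is
  gamma(0) = sigma^2 * (1 + sum_i theta_i^2).
  sum_i theta_i^2 = (0.146)^2 = 0.021316.
  gamma(0) = 2 * (1 + 0.021316) = 2 * 1.021316 = 2.042632, which rounds to 2.0426.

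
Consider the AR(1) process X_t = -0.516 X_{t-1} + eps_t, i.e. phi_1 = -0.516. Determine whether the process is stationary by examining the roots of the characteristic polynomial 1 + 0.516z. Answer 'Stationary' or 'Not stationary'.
\text{Stationary}

The AR(p) characteristic polynomial is P(z) = 1 + 0.516z.
Stationarity requires all roots to lie outside the unit circle, i.e. |z| > 1 for every root.
This is linear in z: 1 + (0.516) z = 0  =>  z = -1/(0.516) = -1.937984,  |z| = 1.937984.
Moduli of all roots: 1.9380.
All moduli strictly greater than 1? Yes.
Verdict: Stationary.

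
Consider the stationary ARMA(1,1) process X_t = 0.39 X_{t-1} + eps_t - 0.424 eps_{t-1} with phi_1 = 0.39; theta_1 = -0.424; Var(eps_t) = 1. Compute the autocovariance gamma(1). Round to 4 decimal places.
\gamma(1) = -0.0335

Multiply the model equation by X_{t-k} and take expectations. With theta_0 = psi_0 = 1 and psi_j the MA(infinity) weights, this gives
  gamma(k) - sum_i phi_i gamma(k-i) = c_k,
  c_k = sigma^2 * sum_{j=k..q} theta_j psi_{j-k}   (c_k = 0 for k > q),
using gamma(-m) = gamma(m).
psi-weights needed (psi_j = theta_j + sum_i phi_i psi_{j-i}):
  psi_1 = theta_1 + phi_1 = -0.424 + (0.39) = -0.034
Right-hand sides:
  c_0 = sigma^2 (1 + theta_1 psi_1) = 1 * (1 + (-0.424)(-0.034)) = 1 * 1.014416 = 1.014416
  c_1 = sigma^2 theta_1 = 1 * (-0.424) = -0.424
  c_2 = 0
Equations for k = 0 and k = 1 (AR order 1):
  gamma(0) = phi_1 gamma(1) + c_0
  gamma(1) = phi_1 gamma(0) + c_1
Substituting the second into the first: gamma(0) (1 - phi_1^2) = c_0 + phi_1 c_1, so
  gamma(0) = (c_0 + phi_1 c_1) / (1 - phi_1^2) = (1.014416 + (0.39)(-0.424)) / (1 - (0.39)^2) = 0.849056 / 0.8479 = 1.001363.
  gamma(1) = phi_1 gamma(0) + c_1 = (0.39)(1.001363) + (-0.424) = -0.033468.
Therefore gamma(1) = -0.0335 (to 4 decimal places).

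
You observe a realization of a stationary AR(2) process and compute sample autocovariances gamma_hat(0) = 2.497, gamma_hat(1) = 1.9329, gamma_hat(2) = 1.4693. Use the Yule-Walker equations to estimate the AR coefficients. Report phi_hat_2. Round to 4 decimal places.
\hat\phi_{2} = -0.0269

The Yule-Walker equations for an AR(p) process read, in matrix form,
  Gamma_p phi = r_p,   with   (Gamma_p)_{ij} = gamma(|i - j|),
                       (r_p)_i = gamma(i),   i,j = 1..p.
Substitute the sample gammas (Toeplitz matrix and right-hand side of size 2):
  Gamma_p = [[2.497, 1.9329], [1.9329, 2.497]]
  r_p     = [1.9329, 1.4693]
Written out:
  2.497 phi_1 + 1.9329 phi_2 = 1.9329
  1.9329 phi_1 + 2.497 phi_2 = 1.4693
Solve by Cramer's rule:
  det = gamma(0)^2 - gamma(1)^2 = (2.497)^2 - (1.9329)^2 = 6.235009 - 3.73610241 = 2.49890659
  phi_hat_1 = [gamma(1) gamma(0) - gamma(1) gamma(2)] / det = [(1.9329)(2.497) - (1.9329)(1.4693)] / 2.49890659 = 1.98644133 / 2.49890659 = 0.7949
  phi_hat_2 = [gamma(0) gamma(2) - gamma(1)^2] / det = [(2.497)(1.4693) - (1.9329)^2] / 2.49890659 = -0.06726031 / 2.49890659 = -0.0269
So phi_hat = [0.7949, -0.0269].
Therefore phi_hat_2 = -0.0269.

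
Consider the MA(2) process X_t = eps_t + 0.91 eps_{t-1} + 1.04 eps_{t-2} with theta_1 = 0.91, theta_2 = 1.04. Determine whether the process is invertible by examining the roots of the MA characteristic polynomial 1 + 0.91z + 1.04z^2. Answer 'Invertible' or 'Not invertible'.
\text{Not invertible}

The MA(q) characteristic polynomial is P(z) = 1 + 0.91z + 1.04z^2.
Invertibility requires all roots to lie outside the unit circle, i.e. |z| > 1 for every root.
Set 1 + (0.91) z + (1.04) z^2 = 0, i.e. a z^2 + b z + c = 0 with a = 1.04, b = 0.91, c = 1.
Discriminant D = b^2 - 4ac = (0.91)^2 - 4*(1.04)*1 = 0.8281 - (4.16) = -3.3319.
D < 0, so the roots are the complex-conjugate pair z = (-b +/- i sqrt(-D)) / (2a) = -0.4375 +/- 0.8776i.
For a conjugate pair |z|^2 = z * conj(z) = (product of roots) = c/a = 1/(1.04) = 0.961538, so |z| = sqrt(0.961538) = 0.9806 for both roots.
Moduli of all roots: 0.9806, 0.9806.
All moduli strictly greater than 1? No.
Verdict: Not invertible.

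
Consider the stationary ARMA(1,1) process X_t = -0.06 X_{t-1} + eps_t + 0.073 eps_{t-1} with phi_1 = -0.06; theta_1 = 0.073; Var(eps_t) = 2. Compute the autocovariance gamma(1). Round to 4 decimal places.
\gamma(1) = 0.0260

Multiply the model equation by X_{t-k} and take expectations. With theta_0 = psi_0 = 1 and psi_j the MA(infinity) weights, this gives
  gamma(k) - sum_i phi_i gamma(k-i) = c_k,
  c_k = sigma^2 * sum_{j=k..q} theta_j psi_{j-k}   (c_k = 0 for k > q),
using gamma(-m) = gamma(m).
psi-weights needed (psi_j = theta_j + sum_i phi_i psi_{j-i}):
  psi_1 = theta_1 + phi_1 = 0.073 + (-0.06) = 0.013
Right-hand sides:
  c_0 = sigma^2 (1 + theta_1 psi_1) = 2 * (1 + (0.073)(0.013)) = 2 * 1.000949 = 2.001898
  c_1 = sigma^2 theta_1 = 2 * (0.073) = 0.146
  c_2 = 0
Equations for k = 0 and k = 1 (AR order 1):
  gamma(0) = phi_1 gamma(1) + c_0
  gamma(1) = phi_1 gamma(0) + c_1
Substituting the second into the first: gamma(0) (1 - phi_1^2) = c_0 + phi_1 c_1, so
  gamma(0) = (c_0 + phi_1 c_1) / (1 - phi_1^2) = (2.001898 + (-0.06)(0.146)) / (1 - (-0.06)^2) = 1.993138 / 0.9964 = 2.000339.
  gamma(1) = phi_1 gamma(0) + c_1 = (-0.06)(2.000339) + (0.146) = 0.02598.
Therefore gamma(1) = 0.0260 (to 4 decimal places).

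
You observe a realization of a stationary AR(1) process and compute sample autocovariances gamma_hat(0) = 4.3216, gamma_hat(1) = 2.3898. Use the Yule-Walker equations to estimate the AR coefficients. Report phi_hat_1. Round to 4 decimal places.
\hat\phi_{1} = 0.5530

The Yule-Walker equations for an AR(p) process read, in matrix form,
  Gamma_p phi = r_p,   with   (Gamma_p)_{ij} = gamma(|i - j|),
                       (r_p)_i = gamma(i),   i,j = 1..p.
Substitute the sample gammas (Toeplitz matrix and right-hand side of size 1):
  Gamma_p = [[4.3216]]
  r_p     = [2.3898]
With p = 1 this is the single equation gamma(0) phi_1 = gamma(1):
  phi_hat_1 = gamma(1) / gamma(0) = 2.3898 / 4.3216 = 0.5530.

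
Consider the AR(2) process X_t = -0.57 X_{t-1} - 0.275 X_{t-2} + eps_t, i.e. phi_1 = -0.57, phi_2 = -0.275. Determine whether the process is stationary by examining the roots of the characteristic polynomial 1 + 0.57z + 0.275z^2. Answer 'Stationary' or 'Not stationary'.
\text{Stationary}

The AR(p) characteristic polynomial is P(z) = 1 + 0.57z + 0.275z^2.
Stationarity requires all roots to lie outside the unit circle, i.e. |z| > 1 for every root.
Set 1 + (0.57) z + (0.275) z^2 = 0, i.e. a z^2 + b z + c = 0 with a = 0.275, b = 0.57, c = 1.
Discriminant D = b^2 - 4ac = (0.57)^2 - 4*(0.275)*1 = 0.3249 - (1.1) = -0.7751.
D < 0, so the roots are the complex-conjugate pair z = (-b +/- i sqrt(-D)) / (2a) = -1.0364 +/- 1.6007i.
For a conjugate pair |z|^2 = z * conj(z) = (product of roots) = c/a = 1/(0.275) = 3.636364, so |z| = sqrt(3.636364) = 1.9069 for both roots.
Moduli of all roots: 1.9069, 1.9069.
All moduli strictly greater than 1? Yes.
Verdict: Stationary.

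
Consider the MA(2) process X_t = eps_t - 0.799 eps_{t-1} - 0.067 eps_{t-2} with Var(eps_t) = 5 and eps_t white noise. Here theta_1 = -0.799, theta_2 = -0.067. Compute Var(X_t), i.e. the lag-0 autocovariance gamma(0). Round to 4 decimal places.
\gamma(0) = 8.2145

For an MA(q) process X_t = eps_t + sum_i theta_i eps_{t-i} with
Var(eps_t) = sigma^2, the variance is
  gamma(0) = sigma^2 * (1 + sum_i theta_i^2).
  sum_i theta_i^2 = (-0.799)^2 + (-0.067)^2 = 0.638401 + 0.004489 = 0.64289.
  gamma(0) = 5 * (1 + 0.64289) = 5 * 1.64289 = 8.21445, which rounds to 8.2145.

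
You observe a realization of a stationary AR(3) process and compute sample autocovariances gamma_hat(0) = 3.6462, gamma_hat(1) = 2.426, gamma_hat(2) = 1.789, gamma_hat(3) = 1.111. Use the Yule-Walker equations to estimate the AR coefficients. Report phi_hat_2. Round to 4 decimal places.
\hat\phi_{2} = 0.1420

The Yule-Walker equations for an AR(p) process read, in matrix form,
  Gamma_p phi = r_p,   with   (Gamma_p)_{ij} = gamma(|i - j|),
                       (r_p)_i = gamma(i),   i,j = 1..p.
Substitute the sample gammas (Toeplitz matrix and right-hand side of size 3):
  Gamma_p = [[3.6462, 2.426, 1.789], [2.426, 3.6462, 2.426], [1.789, 2.426, 3.6462]]
  r_p     = [2.426, 1.789, 1.111]
Written out (R1..R3):
  (R1) 3.6462 phi_1 + 2.426 phi_2 + 1.789 phi_3 = 2.426
  (R2) 2.426 phi_1 + 3.6462 phi_2 + 2.426 phi_3 = 1.789
  (R3) 1.789 phi_1 + 2.426 phi_2 + 3.6462 phi_3 = 1.111
Gaussian elimination:
  R2 <- R2 - (2.426/3.6462) R1 = R2 - (0.66535) R1:  2.03206 phi_2 + 1.235688 phi_3 = 0.17486
  R3 <- R3 - (1.789/3.6462) R1 = R3 - (0.490648) R1:  1.235688 phi_2 + 2.768431 phi_3 = -0.079312
  R3 <- R3 - (1.235688/2.03206) R2 = R3 - (0.608096) R2:  2.017013 phi_3 = -0.185643
Back-substitution:
  phi_hat_3 = -0.185643 / 2.017013 = -0.092039
  phi_hat_2 = (0.17486 - (1.235688)(-0.092039)) / 2.03206 = 0.142019
  phi_hat_1 = (2.426 - (2.426)(0.142019) - (1.789)(-0.092039)) / 3.6462 = 0.616016
So phi_hat = [0.6160, 0.1420, -0.0920].
Therefore phi_hat_2 = 0.1420.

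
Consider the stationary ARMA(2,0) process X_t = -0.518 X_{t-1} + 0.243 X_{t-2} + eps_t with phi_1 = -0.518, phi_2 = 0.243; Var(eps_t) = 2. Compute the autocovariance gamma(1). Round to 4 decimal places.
\gamma(1) = -2.7351

Multiply the model equation by X_{t-k} and take expectations. With theta_0 = psi_0 = 1 and psi_j the MA(infinity) weights, this gives
  gamma(k) - sum_i phi_i gamma(k-i) = c_k,
  c_k = sigma^2 * sum_{j=k..q} theta_j psi_{j-k}   (c_k = 0 for k > q),
using gamma(-m) = gamma(m).
Pure AR (q = 0): c_0 = sigma^2 = 2, c_k = 0 for k >= 1.
Equations for k = 0, 1, 2 (AR order 2, c_2 = 0):
  (E0) gamma(0) = phi_1 gamma(1) + phi_2 gamma(2) + c_0
  (E1) gamma(1) = phi_1 gamma(0) + phi_2 gamma(1) + c_1
  (E2) gamma(2) = phi_1 gamma(1) + phi_2 gamma(0)
From (E1): gamma(1) = A gamma(0) + B with
  A = phi_1 / (1 - phi_2) = -0.518 / 0.757 = -0.68428,   B = c_1 / (1 - phi_2) = 0 / 0.757 = 0.
Insert (E2) into (E0): gamma(0) (1 - phi_2^2) = phi_1 (1 + phi_2) gamma(1) + c_0.
  phi_1 (1 + phi_2) = (-0.518)(1.243) = -0.643874,   1 - phi_2^2 = 0.940951.
Replace gamma(1) by A gamma(0) + B and collect gamma(0):
  gamma(0) [0.940951 - (-0.643874)(-0.68428)] = c_0 = 2
  gamma(0) * 0.500361 = 2
  gamma(0) = 2 / 0.500361 = 3.997115.
  gamma(1) = A gamma(0) = (-0.68428)(3.997115) = -2.735146.
Therefore gamma(1) = -2.7351 (to 4 decimal places).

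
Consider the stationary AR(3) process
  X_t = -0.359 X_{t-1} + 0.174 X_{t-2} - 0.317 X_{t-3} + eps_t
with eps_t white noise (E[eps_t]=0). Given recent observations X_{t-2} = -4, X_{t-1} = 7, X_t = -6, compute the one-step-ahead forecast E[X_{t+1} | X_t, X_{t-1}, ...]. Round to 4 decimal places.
E[X_{t+1} \mid \mathcal F_t] = 4.6400

For an AR(p) model X_t = c + sum_i phi_i X_{t-i} + eps_t, the
one-step-ahead conditional mean is
  E[X_{t+1} | X_t, ...] = c + sum_i phi_i X_{t+1-i}.
Substitute known values:
  E[X_{t+1} | ...] = (-0.359) * (-6) + (0.174) * (7) + (-0.317) * (-4)
                   = 4.6400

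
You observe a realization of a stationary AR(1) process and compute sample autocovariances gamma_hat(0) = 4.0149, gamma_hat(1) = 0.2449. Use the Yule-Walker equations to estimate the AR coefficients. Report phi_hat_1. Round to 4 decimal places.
\hat\phi_{1} = 0.0610

The Yule-Walker equations for an AR(p) process read, in matrix form,
  Gamma_p phi = r_p,   with   (Gamma_p)_{ij} = gamma(|i - j|),
                       (r_p)_i = gamma(i),   i,j = 1..p.
Substitute the sample gammas (Toeplitz matrix and right-hand side of size 1):
  Gamma_p = [[4.0149]]
  r_p     = [0.2449]
With p = 1 this is the single equation gamma(0) phi_1 = gamma(1):
  phi_hat_1 = gamma(1) / gamma(0) = 0.2449 / 4.0149 = 0.0610.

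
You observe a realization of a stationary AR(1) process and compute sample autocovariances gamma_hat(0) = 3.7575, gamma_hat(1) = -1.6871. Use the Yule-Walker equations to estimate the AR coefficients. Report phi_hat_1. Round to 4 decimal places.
\hat\phi_{1} = -0.4490

The Yule-Walker equations for an AR(p) process read, in matrix form,
  Gamma_p phi = r_p,   with   (Gamma_p)_{ij} = gamma(|i - j|),
                       (r_p)_i = gamma(i),   i,j = 1..p.
Substitute the sample gammas (Toeplitz matrix and right-hand side of size 1):
  Gamma_p = [[3.7575]]
  r_p     = [-1.6871]
With p = 1 this is the single equation gamma(0) phi_1 = gamma(1):
  phi_hat_1 = gamma(1) / gamma(0) = -1.6871 / 3.7575 = -0.4490.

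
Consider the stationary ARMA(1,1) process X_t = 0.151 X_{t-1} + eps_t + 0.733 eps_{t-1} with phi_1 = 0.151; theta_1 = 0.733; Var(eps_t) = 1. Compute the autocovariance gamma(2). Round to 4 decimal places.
\gamma(2) = 0.1517

Multiply the model equation by X_{t-k} and take expectations. With theta_0 = psi_0 = 1 and psi_j the MA(infinity) weights, this gives
  gamma(k) - sum_i phi_i gamma(k-i) = c_k,
  c_k = sigma^2 * sum_{j=k..q} theta_j psi_{j-k}   (c_k = 0 for k > q),
using gamma(-m) = gamma(m).
psi-weights needed (psi_j = theta_j + sum_i phi_i psi_{j-i}):
  psi_1 = theta_1 + phi_1 = 0.733 + (0.151) = 0.884
Right-hand sides:
  c_0 = sigma^2 (1 + theta_1 psi_1) = 1 * (1 + (0.733)(0.884)) = 1 * 1.647972 = 1.647972
  c_1 = sigma^2 theta_1 = 1 * (0.733) = 0.733
  c_2 = 0
Equations for k = 0 and k = 1 (AR order 1):
  gamma(0) = phi_1 gamma(1) + c_0
  gamma(1) = phi_1 gamma(0) + c_1
Substituting the second into the first: gamma(0) (1 - phi_1^2) = c_0 + phi_1 c_1, so
  gamma(0) = (c_0 + phi_1 c_1) / (1 - phi_1^2) = (1.647972 + (0.151)(0.733)) / (1 - (0.151)^2) = 1.758655 / 0.977199 = 1.79969.
  gamma(1) = phi_1 gamma(0) + c_1 = (0.151)(1.79969) + (0.733) = 1.004753.
For k = 2 (> q): gamma(2) = phi_1 gamma(1) = (0.151)(1.004753) = 0.151718.
Therefore gamma(2) = 0.1517 (to 4 decimal places).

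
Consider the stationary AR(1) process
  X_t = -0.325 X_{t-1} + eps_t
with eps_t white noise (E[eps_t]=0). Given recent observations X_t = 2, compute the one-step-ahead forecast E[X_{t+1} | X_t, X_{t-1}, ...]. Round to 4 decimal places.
E[X_{t+1} \mid \mathcal F_t] = -0.6500

For an AR(p) model X_t = c + sum_i phi_i X_{t-i} + eps_t, the
one-step-ahead conditional mean is
  E[X_{t+1} | X_t, ...] = c + sum_i phi_i X_{t+1-i}.
Substitute known values:
  E[X_{t+1} | ...] = (-0.325) * (2)
                   = -0.6500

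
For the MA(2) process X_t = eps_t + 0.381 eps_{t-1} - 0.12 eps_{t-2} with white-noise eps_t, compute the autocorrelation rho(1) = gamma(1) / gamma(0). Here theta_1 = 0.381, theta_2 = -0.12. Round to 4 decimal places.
\rho(1) = 0.2891

For an MA(q) process with theta_0 = 1, the autocovariance is
  gamma(k) = sigma^2 * sum_{i=0..q-k} theta_i * theta_{i+k},
and rho(k) = gamma(k) / gamma(0). Sigma^2 cancels.
  numerator   = (1)*(0.381) + (0.381)*(-0.12) = 0.33528.
  denominator = (1)^2 + (0.381)^2 + (-0.12)^2 = 1.159561.
  rho(1) = 0.33528 / 1.159561 = 0.2891.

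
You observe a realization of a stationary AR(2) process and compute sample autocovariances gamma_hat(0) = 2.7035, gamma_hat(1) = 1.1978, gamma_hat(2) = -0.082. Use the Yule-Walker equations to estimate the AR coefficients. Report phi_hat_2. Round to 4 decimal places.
\hat\phi_{2} = -0.2820

The Yule-Walker equations for an AR(p) process read, in matrix form,
  Gamma_p phi = r_p,   with   (Gamma_p)_{ij} = gamma(|i - j|),
                       (r_p)_i = gamma(i),   i,j = 1..p.
Substitute the sample gammas (Toeplitz matrix and right-hand side of size 2):
  Gamma_p = [[2.7035, 1.1978], [1.1978, 2.7035]]
  r_p     = [1.1978, -0.082]
Written out:
  2.7035 phi_1 + 1.1978 phi_2 = 1.1978
  1.1978 phi_1 + 2.7035 phi_2 = -0.082
Solve by Cramer's rule:
  det = gamma(0)^2 - gamma(1)^2 = (2.7035)^2 - (1.1978)^2 = 7.30891225 - 1.43472484 = 5.87418741
  phi_hat_1 = [gamma(1) gamma(0) - gamma(1) gamma(2)] / det = [(1.1978)(2.7035) - (1.1978)(-0.082)] / 5.87418741 = 3.3364719 / 5.87418741 = 0.568
  phi_hat_2 = [gamma(0) gamma(2) - gamma(1)^2] / det = [(2.7035)(-0.082) - (1.1978)^2] / 5.87418741 = -1.65641184 / 5.87418741 = -0.282
So phi_hat = [0.5680, -0.2820].
Therefore phi_hat_2 = -0.2820.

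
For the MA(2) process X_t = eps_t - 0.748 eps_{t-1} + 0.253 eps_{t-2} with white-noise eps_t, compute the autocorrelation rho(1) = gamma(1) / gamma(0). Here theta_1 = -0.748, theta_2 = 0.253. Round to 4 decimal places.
\rho(1) = -0.5773

For an MA(q) process with theta_0 = 1, the autocovariance is
  gamma(k) = sigma^2 * sum_{i=0..q-k} theta_i * theta_{i+k},
and rho(k) = gamma(k) / gamma(0). Sigma^2 cancels.
  numerator   = (1)*(-0.748) + (-0.748)*(0.253) = -0.937244.
  denominator = (1)^2 + (-0.748)^2 + (0.253)^2 = 1.623513.
  rho(1) = -0.937244 / 1.623513 = -0.5773.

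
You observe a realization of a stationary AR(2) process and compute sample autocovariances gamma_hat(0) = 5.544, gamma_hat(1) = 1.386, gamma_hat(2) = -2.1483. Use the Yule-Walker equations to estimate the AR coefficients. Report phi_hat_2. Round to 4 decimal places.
\hat\phi_{2} = -0.4800

The Yule-Walker equations for an AR(p) process read, in matrix form,
  Gamma_p phi = r_p,   with   (Gamma_p)_{ij} = gamma(|i - j|),
                       (r_p)_i = gamma(i),   i,j = 1..p.
Substitute the sample gammas (Toeplitz matrix and right-hand side of size 2):
  Gamma_p = [[5.544, 1.386], [1.386, 5.544]]
  r_p     = [1.386, -2.1483]
Written out:
  5.544 phi_1 + 1.386 phi_2 = 1.386
  1.386 phi_1 + 5.544 phi_2 = -2.1483
Solve by Cramer's rule:
  det = gamma(0)^2 - gamma(1)^2 = (5.544)^2 - (1.386)^2 = 30.735936 - 1.920996 = 28.81494
  phi_hat_1 = [gamma(1) gamma(0) - gamma(1) gamma(2)] / det = [(1.386)(5.544) - (1.386)(-2.1483)] / 28.81494 = 10.6615278 / 28.81494 = 0.37
  phi_hat_2 = [gamma(0) gamma(2) - gamma(1)^2] / det = [(5.544)(-2.1483) - (1.386)^2] / 28.81494 = -13.8311712 / 28.81494 = -0.48
So phi_hat = [0.3700, -0.4800].
Therefore phi_hat_2 = -0.4800.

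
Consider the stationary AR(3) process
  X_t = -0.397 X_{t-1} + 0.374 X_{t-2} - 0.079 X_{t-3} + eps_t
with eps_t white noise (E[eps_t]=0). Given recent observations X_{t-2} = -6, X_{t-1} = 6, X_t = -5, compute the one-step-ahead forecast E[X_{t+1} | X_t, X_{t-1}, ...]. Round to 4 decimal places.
E[X_{t+1} \mid \mathcal F_t] = 4.7030

For an AR(p) model X_t = c + sum_i phi_i X_{t-i} + eps_t, the
one-step-ahead conditional mean is
  E[X_{t+1} | X_t, ...] = c + sum_i phi_i X_{t+1-i}.
Substitute known values:
  E[X_{t+1} | ...] = (-0.397) * (-5) + (0.374) * (6) + (-0.079) * (-6)
                   = 4.7030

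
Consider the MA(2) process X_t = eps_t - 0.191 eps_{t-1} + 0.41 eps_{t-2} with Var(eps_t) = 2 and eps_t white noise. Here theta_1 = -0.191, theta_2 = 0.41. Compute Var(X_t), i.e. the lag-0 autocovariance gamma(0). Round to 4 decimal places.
\gamma(0) = 2.4092

For an MA(q) process X_t = eps_t + sum_i theta_i eps_{t-i} with
Var(eps_t) = sigma^2, the variance is
  gamma(0) = sigma^2 * (1 + sum_i theta_i^2).
  sum_i theta_i^2 = (-0.191)^2 + (0.41)^2 = 0.036481 + 0.1681 = 0.204581.
  gamma(0) = 2 * (1 + 0.204581) = 2 * 1.204581 = 2.409162, which rounds to 2.4092.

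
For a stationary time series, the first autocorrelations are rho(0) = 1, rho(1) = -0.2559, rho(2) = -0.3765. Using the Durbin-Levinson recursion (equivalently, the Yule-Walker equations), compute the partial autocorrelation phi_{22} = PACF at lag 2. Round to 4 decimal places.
\phi_{22} = -0.4730

The PACF at lag k is phi_{kk}, the last component of the solution
to the Yule-Walker system G_k phi = r_k where
  (G_k)_{ij} = rho(|i - j|), (r_k)_i = rho(i), i,j = 1..k.
Equivalently, Durbin-Levinson gives phi_{kk} iteratively:
  phi_{11} = rho(1)
  phi_{kk} = [rho(k) - sum_{j=1..k-1} phi_{k-1,j} rho(k-j)]
            / [1 - sum_{j=1..k-1} phi_{k-1,j} rho(j)],
  phi_{k,j} = phi_{k-1,j} - phi_{kk} phi_{k-1,k-j},  j = 1..k-1.
Step k = 1:
  phi_11 = rho(1) = -0.2559.
Step k = 2:
  phi_22 = [rho(2) - phi_11 rho(1)] / [1 - phi_11 rho(1)] = [-0.3765 - (-0.2559)(-0.2559)] / [1 - (-0.2559)(-0.2559)]
         = -0.44198481 / 0.93451519 = -0.473.
Therefore phi_{22} = -0.4730.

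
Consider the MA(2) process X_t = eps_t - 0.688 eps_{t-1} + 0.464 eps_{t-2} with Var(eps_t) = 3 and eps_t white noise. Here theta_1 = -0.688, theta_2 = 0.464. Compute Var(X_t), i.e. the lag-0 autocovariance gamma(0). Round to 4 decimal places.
\gamma(0) = 5.0659

For an MA(q) process X_t = eps_t + sum_i theta_i eps_{t-i} with
Var(eps_t) = sigma^2, the variance is
  gamma(0) = sigma^2 * (1 + sum_i theta_i^2).
  sum_i theta_i^2 = (-0.688)^2 + (0.464)^2 = 0.473344 + 0.215296 = 0.68864.
  gamma(0) = 3 * (1 + 0.68864) = 3 * 1.68864 = 5.06592, which rounds to 5.0659.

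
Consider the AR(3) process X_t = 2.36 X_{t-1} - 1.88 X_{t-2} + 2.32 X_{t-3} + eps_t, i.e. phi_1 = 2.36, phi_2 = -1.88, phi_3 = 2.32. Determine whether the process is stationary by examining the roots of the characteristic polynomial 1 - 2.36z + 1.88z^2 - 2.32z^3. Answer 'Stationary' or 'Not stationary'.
\text{Not stationary}

The AR(p) characteristic polynomial is P(z) = 1 - 2.36z + 1.88z^2 - 2.32z^3.
Stationarity requires all roots to lie outside the unit circle, i.e. |z| > 1 for every root.
Degree 3: look for a simple real root z0 first, then factor out (1 - z/z0) and solve the remaining quadratic.
Testing z0 = 0.5: P(0.5) = 1 + (-2.36)(0.5) + (1.88)(0.5)^2 + (-2.32)(0.5)^3
  = 1 + (-1.18) + (0.47) + (-0.29) = 0.  So z_0 = 0.5 is a root, |z_0| = 0.5.
Divide out the factor (1 - 2 z) = (1 - z/z0) (since 1/z0 = 2):
  P(z) = (1 - 2 z)(1 + (-0.36) z + (1.16) z^2)
  [check: z-coef -0.36 - (2) = -2.36; z^2-coef 1.16 - (2)(-0.36) = 1.88; z^3-coef -(2)(1.16) = -2.32.]
Remaining roots from the quadratic factor 1 + (-0.36) z + (1.16) z^2:
  Set 1 + (-0.36) z + (1.16) z^2 = 0, i.e. a z^2 + b z + c = 0 with a = 1.16, b = -0.36, c = 1.
  Discriminant D = b^2 - 4ac = (-0.36)^2 - 4*(1.16)*1 = 0.1296 - (4.64) = -4.5104.
  D < 0, so the roots are the complex-conjugate pair z = (-b +/- i sqrt(-D)) / (2a) = 0.1552 +/- 0.9154i.
  For a conjugate pair |z|^2 = z * conj(z) = (product of roots) = c/a = 1/(1.16) = 0.862069, so |z| = sqrt(0.862069) = 0.9285 for both roots.
Moduli of all roots: 0.5000, 0.9285, 0.9285.
All moduli strictly greater than 1? No.
Verdict: Not stationary.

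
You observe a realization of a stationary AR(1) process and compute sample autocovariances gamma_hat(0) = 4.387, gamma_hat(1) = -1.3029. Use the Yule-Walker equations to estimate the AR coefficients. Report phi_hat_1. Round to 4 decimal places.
\hat\phi_{1} = -0.2970

The Yule-Walker equations for an AR(p) process read, in matrix form,
  Gamma_p phi = r_p,   with   (Gamma_p)_{ij} = gamma(|i - j|),
                       (r_p)_i = gamma(i),   i,j = 1..p.
Substitute the sample gammas (Toeplitz matrix and right-hand side of size 1):
  Gamma_p = [[4.387]]
  r_p     = [-1.3029]
With p = 1 this is the single equation gamma(0) phi_1 = gamma(1):
  phi_hat_1 = gamma(1) / gamma(0) = -1.3029 / 4.387 = -0.2970.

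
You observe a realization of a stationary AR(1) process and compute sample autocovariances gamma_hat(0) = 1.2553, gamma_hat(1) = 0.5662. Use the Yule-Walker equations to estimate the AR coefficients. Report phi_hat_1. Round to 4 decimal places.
\hat\phi_{1} = 0.4510

The Yule-Walker equations for an AR(p) process read, in matrix form,
  Gamma_p phi = r_p,   with   (Gamma_p)_{ij} = gamma(|i - j|),
                       (r_p)_i = gamma(i),   i,j = 1..p.
Substitute the sample gammas (Toeplitz matrix and right-hand side of size 1):
  Gamma_p = [[1.2553]]
  r_p     = [0.5662]
With p = 1 this is the single equation gamma(0) phi_1 = gamma(1):
  phi_hat_1 = gamma(1) / gamma(0) = 0.5662 / 1.2553 = 0.4510.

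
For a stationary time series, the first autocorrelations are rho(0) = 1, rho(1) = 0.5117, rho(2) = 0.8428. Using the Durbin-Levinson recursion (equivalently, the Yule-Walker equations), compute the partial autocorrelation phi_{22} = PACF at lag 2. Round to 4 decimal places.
\phi_{22} = 0.7870

The PACF at lag k is phi_{kk}, the last component of the solution
to the Yule-Walker system G_k phi = r_k where
  (G_k)_{ij} = rho(|i - j|), (r_k)_i = rho(i), i,j = 1..k.
Equivalently, Durbin-Levinson gives phi_{kk} iteratively:
  phi_{11} = rho(1)
  phi_{kk} = [rho(k) - sum_{j=1..k-1} phi_{k-1,j} rho(k-j)]
            / [1 - sum_{j=1..k-1} phi_{k-1,j} rho(j)],
  phi_{k,j} = phi_{k-1,j} - phi_{kk} phi_{k-1,k-j},  j = 1..k-1.
Step k = 1:
  phi_11 = rho(1) = 0.5117.
Step k = 2:
  phi_22 = [rho(2) - phi_11 rho(1)] / [1 - phi_11 rho(1)] = [0.8428 - (0.5117)(0.5117)] / [1 - (0.5117)(0.5117)]
         = 0.58096311 / 0.73816311 = 0.787.
Therefore phi_{22} = 0.7870.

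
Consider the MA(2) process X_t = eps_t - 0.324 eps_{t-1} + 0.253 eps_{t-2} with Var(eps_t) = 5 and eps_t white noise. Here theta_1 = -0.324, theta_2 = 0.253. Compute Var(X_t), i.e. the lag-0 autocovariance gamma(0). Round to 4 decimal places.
\gamma(0) = 5.8449

For an MA(q) process X_t = eps_t + sum_i theta_i eps_{t-i} with
Var(eps_t) = sigma^2, the variance is
  gamma(0) = sigma^2 * (1 + sum_i theta_i^2).
  sum_i theta_i^2 = (-0.324)^2 + (0.253)^2 = 0.104976 + 0.064009 = 0.168985.
  gamma(0) = 5 * (1 + 0.168985) = 5 * 1.168985 = 5.844925, which rounds to 5.8449.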